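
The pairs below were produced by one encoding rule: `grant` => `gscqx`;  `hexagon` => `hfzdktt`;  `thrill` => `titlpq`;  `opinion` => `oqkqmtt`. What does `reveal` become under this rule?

rfxheq

In grant: g→g is +0, r→s is +1, a→c is +2, n→q is +3 — the shift increases by 1 each position. The shift increases by 1 at each position, starting from +0: 0, 1, 2, ….
For reveal: r+0=r, e+1=f, v+2=x, e+3=h, a+4=e, l+5=q.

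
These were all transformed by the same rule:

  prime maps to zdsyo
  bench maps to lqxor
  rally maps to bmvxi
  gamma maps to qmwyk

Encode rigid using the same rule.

Shifts by position in prime: pos 0: p→z (+10), pos 1: r→d (+12), pos 2: i→s (+10), pos 3: m→y (+12) — repeating every 2. It's a Vigenère-style cipher with numeric key [10,12]: position i shifts by key[i mod 2].
For rigid: r+10=b, i+12=u, g+10=q, i+12=u, d+10=n.

buqun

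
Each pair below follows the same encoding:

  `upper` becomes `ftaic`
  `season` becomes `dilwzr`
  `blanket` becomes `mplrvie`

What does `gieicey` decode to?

veteran

A repeating key of period 2 is used — shifts +11, +4 over and over.
Reversing it on gieicey: g−11=v, i−4=e, e−11=t, i−4=e, c−11=r, e−4=a, y−11=n.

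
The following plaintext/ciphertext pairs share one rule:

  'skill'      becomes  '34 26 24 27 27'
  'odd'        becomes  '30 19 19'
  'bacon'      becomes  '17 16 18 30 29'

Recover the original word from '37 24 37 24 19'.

vivid

s is letter #19 and maps to 34: an offset of 15. The number is (letter's place in the alphabet, a=1) + 15.
Reversing it on 37 24 37 24 19: 37→(37−15)÷1=22=v, 24→(24−15)÷1=9=i, 37→(37−15)÷1=22=v, 24→(24−15)÷1=9=i, 19→(19−15)÷1=4=d.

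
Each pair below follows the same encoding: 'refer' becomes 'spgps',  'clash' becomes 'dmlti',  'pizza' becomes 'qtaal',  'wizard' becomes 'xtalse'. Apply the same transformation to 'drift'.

The shift depends on letter class: consonant r→s is +1, but vowel e→p is +11. The rule splits by letter class: vowels +11, consonants +1.
Applying it to drift: d(cons)+1=e, r(cons)+1=s, i(vowel)+11=t, f(cons)+1=g, t(cons)+1=u.

estgu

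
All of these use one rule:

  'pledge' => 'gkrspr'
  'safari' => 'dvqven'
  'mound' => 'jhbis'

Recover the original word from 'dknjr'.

This is an affine cipher: with a=0,…,z=25, each position x becomes (25x+21) mod 26.
Undoing it on dknjr: d(3)→25·(3−21)≡18=s; k(10)→25·(10−21)≡11=l; n(13)→25·(13−21)≡8=i; j(9)→25·(9−21)≡12=m; r(17)→25·(17−21)≡4=e (all mod 26).

slime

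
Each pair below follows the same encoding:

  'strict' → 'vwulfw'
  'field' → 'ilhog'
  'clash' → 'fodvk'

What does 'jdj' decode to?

gag

This is a Caesar cipher with shift 3.
Decoding jdj: j−3=g, d−3=a, j−3=g.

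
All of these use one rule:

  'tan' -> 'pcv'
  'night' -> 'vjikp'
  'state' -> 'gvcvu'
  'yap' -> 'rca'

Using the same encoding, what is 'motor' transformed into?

The output letters match the input read backwards, each shifted +2: tan reversed is nat. The word is reversed, then every letter is shifted forward by 2.
On motor: reverse → rotom; then shift: r+2=t, o+2=q, t+2=v, o+2=q, m+2=o.

tqvqo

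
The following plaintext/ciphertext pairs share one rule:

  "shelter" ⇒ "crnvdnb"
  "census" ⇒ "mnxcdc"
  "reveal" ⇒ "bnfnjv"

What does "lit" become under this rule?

vrd

The shift depends on letter class: consonant s→c is +10, but vowel e→n is +9. The rule splits by letter class: vowels +9, consonants +10.
Applying it to lit: l(cons)+10=v, i(vowel)+9=r, t(cons)+10=d.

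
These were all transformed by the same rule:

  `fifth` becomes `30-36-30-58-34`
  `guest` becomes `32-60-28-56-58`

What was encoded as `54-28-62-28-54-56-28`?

reverse

Each letter becomes 2×(its alphabet position, a=1..z=26) + 18.
Decoding 54-28-62-28-54-56-28: 54→(54−18)÷2=18=r, 28→(28−18)÷2=5=e, 62→(62−18)÷2=22=v, 28→(28−18)÷2=5=e, 54→(54−18)÷2=18=r, 56→(56−18)÷2=19=s, 28→(28−18)÷2=5=e.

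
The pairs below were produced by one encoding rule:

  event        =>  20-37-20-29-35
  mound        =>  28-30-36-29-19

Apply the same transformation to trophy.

e is letter #5 and maps to 20: an offset of 15. Each letter is replaced by its alphabet position (a=1..z=26) + 15.
For trophy: t=20→35, r=18→33, o=15→30, p=16→31, h=8→23, y=25→40.

35-33-30-31-23-40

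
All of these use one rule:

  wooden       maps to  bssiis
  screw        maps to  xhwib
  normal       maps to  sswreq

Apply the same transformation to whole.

bmsqi

Vowels shift forward by 4 and consonants shift forward by 5.
For whole: w(cons)+5=b, h(cons)+5=m, o(vowel)+4=s, l(cons)+5=q, e(vowel)+4=i.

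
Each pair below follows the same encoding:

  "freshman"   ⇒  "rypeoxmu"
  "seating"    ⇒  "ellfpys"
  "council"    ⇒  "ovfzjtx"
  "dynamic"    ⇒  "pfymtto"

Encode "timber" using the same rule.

fpxnlc

Shifts by position in freshman: pos 0: f→r (+12), pos 1: r→y (+7), pos 2: e→p (+11), pos 3: s→e (+12), pos 4: h→o (+7), pos 5: m→x (+11) — repeating every 3. It's a Vigenère-style cipher with numeric key [12,7,11]: position i shifts by key[i mod 3].
For timber: t+12=f, i+7=p, m+11=x, b+12=n, e+7=l, r+11=c.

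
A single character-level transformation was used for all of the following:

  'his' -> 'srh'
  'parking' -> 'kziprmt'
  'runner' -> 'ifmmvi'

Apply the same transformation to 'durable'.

Each pair mirrors across the alphabet (h↔s, i↔r, s↔h): positions sum to 25. Letters are reflected about the middle of the alphabet (position → 25−position): Atbash.
Applying it to durable: d↔w, u↔f, r↔i, a↔z, b↔y, l↔o, e↔v.

wfizyov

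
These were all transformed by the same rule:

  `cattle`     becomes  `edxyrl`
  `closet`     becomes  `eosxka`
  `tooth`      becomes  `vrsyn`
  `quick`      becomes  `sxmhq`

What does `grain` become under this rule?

Each letter shifts forward by (position + 2), i.e. 2, 3, 4, … — the shift grows by one for each successive letter.
On grain: g+2=i, r+3=u, a+4=e, i+5=n, n+6=t.

iuent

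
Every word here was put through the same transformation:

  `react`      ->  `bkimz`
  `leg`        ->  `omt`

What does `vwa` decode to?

son

The output letters match the input read backwards, each shifted +8: react reversed is tcaer. The word is reversed, then every letter is shifted forward by 8.
Reversing it on vwa: shift back: v−8=n, w−8=o, a−8=s → nos; then reverse → son.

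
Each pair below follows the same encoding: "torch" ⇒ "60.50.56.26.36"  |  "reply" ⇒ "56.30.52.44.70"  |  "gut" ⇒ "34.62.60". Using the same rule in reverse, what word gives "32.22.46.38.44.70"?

The formula is n = 2×(alphabet index, a=1) + 20.
Undoing it on 32.22.46.38.44.70: 32→(32−20)÷2=6=f, 22→(22−20)÷2=1=a, 46→(46−20)÷2=13=m, 38→(38−20)÷2=9=i, 44→(44−20)÷2=12=l, 70→(70−20)÷2=25=y.

family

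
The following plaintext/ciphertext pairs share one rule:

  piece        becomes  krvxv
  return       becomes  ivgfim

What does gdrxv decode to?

Each pair mirrors across the alphabet (p↔k, i↔r, e↔v): positions sum to 25. This is the alphabet-reversal cipher (Atbash): a becomes z, b becomes y, etc.
Reversing it on gdrxv: g↔t, d↔w, r↔i, x↔c, v↔e.

twice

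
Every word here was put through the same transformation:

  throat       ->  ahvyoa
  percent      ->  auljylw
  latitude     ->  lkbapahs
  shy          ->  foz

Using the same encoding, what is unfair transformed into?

The output letters match the input read backwards, each shifted +7: throat reversed is taorht. Read the word backwards and shift each letter +7.
On unfair: reverse → riafnu; then shift: r+7=y, i+7=p, a+7=h, f+7=m, n+7=u, u+7=b.

yphmub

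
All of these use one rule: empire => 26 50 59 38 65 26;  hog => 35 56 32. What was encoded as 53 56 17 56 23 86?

With a=1..z=26, the number is 3·pos + 11.
Reversing it on 53 56 17 56 23 86: 53→(53−11)÷3=14=n, 56→(56−11)÷3=15=o, 17→(17−11)÷3=2=b, 56→(56−11)÷3=15=o, 23→(23−11)÷3=4=d, 86→(86−11)÷3=25=y.

nobody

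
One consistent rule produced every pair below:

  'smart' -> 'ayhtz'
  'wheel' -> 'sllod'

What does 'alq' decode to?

The output letters match the input read backwards, each shifted +7: smart reversed is trams. Read the word backwards and shift each letter +7.
Undoing it on alq: shift back: a−7=t, l−7=e, q−7=j → tej; then reverse → jet.

jet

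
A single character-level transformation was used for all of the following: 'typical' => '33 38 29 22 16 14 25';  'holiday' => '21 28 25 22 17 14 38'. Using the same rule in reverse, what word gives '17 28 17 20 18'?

t is letter #20 and maps to 33: an offset of 13. The number is (letter's place in the alphabet, a=1) + 13.
Decoding 17 28 17 20 18: 17→(17−13)÷1=4=d, 28→(28−13)÷1=15=o, 17→(17−13)÷1=4=d, 20→(20−13)÷1=7=g, 18→(18−13)÷1=5=e.

dodge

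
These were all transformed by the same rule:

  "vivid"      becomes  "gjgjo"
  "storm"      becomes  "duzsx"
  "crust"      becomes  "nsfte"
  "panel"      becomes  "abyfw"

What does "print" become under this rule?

astoe

Shifts by position in vivid: pos 0: v→g (+11), pos 1: i→j (+1), pos 2: v→g (+11), pos 3: i→j (+1) — repeating every 2. A repeating key of period 2 is used — shifts +11, +1 over and over.
On print: p+11=a, r+1=s, i+11=t, n+1=o, t+11=e.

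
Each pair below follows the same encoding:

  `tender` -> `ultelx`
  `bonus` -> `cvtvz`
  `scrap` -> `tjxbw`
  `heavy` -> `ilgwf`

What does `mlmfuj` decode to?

legend

Shifts by position in tender: pos 0: t→u (+1), pos 1: e→l (+7), pos 2: n→t (+6), pos 3: d→e (+1), pos 4: e→l (+7), pos 5: r→x (+6) — repeating every 3. The shifts repeat in a cycle of length 3: positions 0,1,… shift by +1, +7, +6, then the pattern repeats.
Undoing it on mlmfuj: m−1=l, l−7=e, m−6=g, f−1=e, u−7=n, j−6=d.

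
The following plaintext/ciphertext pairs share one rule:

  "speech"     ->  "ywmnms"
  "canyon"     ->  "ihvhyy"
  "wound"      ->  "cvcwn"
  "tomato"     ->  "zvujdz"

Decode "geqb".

axis

In speech: s→y is +6, p→w is +7, e→m is +8, e→n is +9 — the shift increases by 1 each position. Letter i (0-indexed) is shifted by i+6, so successive shifts are 6, 7, 8, ….
Decoding geqb: g−6=a, e−7=x, q−8=i, b−9=s.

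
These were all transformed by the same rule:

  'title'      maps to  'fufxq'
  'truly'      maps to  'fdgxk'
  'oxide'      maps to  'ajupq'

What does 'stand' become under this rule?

efmzp

Compare letters: t→f is +12, i→u is +12, t→f is +12 — a constant shift. This is a Caesar cipher with shift 12.
On stand: s+12=e, t+12=f, a+12=m, n+12=z, d+12=p.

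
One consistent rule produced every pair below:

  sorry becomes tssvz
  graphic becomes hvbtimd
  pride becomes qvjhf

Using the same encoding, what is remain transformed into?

Shifts by position in sorry: pos 0: s→t (+1), pos 1: o→s (+4), pos 2: r→s (+1), pos 3: r→v (+4) — repeating every 2. A repeating key of period 2 is used — shifts +1, +4 over and over.
On remain: r+1=s, e+4=i, m+1=n, a+4=e, i+1=j, n+4=r.

sinejr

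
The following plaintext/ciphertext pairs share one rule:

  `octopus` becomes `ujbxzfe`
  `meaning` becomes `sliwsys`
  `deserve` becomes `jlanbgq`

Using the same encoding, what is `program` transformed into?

vywpbly

In octopus: o→u is +6, c→j is +7, t→b is +8, o→x is +9 — the shift increases by 1 each position. Letter i (0-indexed) is shifted by i+6, so successive shifts are 6, 7, 8, ….
Applying it to program: p+6=v, r+7=y, o+8=w, g+9=p, r+10=b, a+11=l, m+12=y.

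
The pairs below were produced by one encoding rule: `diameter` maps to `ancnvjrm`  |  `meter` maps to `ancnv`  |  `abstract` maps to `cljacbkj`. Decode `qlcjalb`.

The output letters match the input read backwards, each shifted +9: diameter reversed is retemaid. Two steps: reverse the string, then apply a Caesar shift of +9.
Undoing it on qlcjalb: shift back: q−9=h, l−9=c, c−9=t, j−9=a, a−9=r, l−9=c, b−9=s → hctarcs; then reverse → scratch.

scratch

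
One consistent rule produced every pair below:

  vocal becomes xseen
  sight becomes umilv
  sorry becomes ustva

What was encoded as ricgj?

The shifts repeat in a cycle of length 2: positions 0,1,… shift by +2, +4, then the pattern repeats.
Reversing it on ricgj: r−2=p, i−4=e, c−2=a, g−4=c, j−2=h.

peach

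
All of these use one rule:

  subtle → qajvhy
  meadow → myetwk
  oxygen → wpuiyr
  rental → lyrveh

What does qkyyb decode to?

s(18)→q(16) and u(20)→a(0) fit y≡5x+4 (mod 26); the inverse of 5 mod 26 is 21. Treating letters as 0–25, the rule is x ↦ 5x + 4 (mod 26).
Decoding qkyyb: q(16)→21·(16−4)≡18=s; k(10)→21·(10−4)≡22=w; y(24)→21·(24−4)≡4=e; y(24)→21·(24−4)≡4=e; b(1)→21·(1−4)≡15=p (all mod 26).

sweep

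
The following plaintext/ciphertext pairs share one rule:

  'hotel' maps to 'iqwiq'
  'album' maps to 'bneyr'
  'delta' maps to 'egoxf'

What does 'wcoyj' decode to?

In hotel: h→i is +1, o→q is +2, t→w is +3, e→i is +4 — the shift increases by 1 each position. The shift increases by 1 at each position, starting from +1: 1, 2, 3, ….
Decoding wcoyj: w−1=v, c−2=a, o−3=l, y−4=u, j−5=e.

value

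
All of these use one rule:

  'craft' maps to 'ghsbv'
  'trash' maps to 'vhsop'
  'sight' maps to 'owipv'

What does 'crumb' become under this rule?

Each letter's alphabet position (a=0..z=25) is mapped through 7·x+18 mod 26 — an affine cipher.
On crumb: c(2)→7·2+18≡6=g; r(17)→7·17+18≡7=h; u(20)→7·20+18≡2=c; m(12)→7·12+18≡24=y; b(1)→7·1+18≡25=z (all mod 26).

ghcyz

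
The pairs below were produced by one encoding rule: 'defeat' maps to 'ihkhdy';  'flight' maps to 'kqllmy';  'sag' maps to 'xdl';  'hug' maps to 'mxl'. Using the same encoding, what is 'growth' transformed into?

lwrbym

The rule splits by letter class: vowels +3, consonants +5.
Applying it to growth: g(cons)+5=l, r(cons)+5=w, o(vowel)+3=r, w(cons)+5=b, t(cons)+5=y, h(cons)+5=m.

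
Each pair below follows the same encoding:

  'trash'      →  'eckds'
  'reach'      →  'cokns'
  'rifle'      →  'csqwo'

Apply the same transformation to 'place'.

awkno

The shift depends on letter class: consonant t→e is +11, but vowel a→k is +10. Vowels shift forward by 10 and consonants shift forward by 11.
Applying it to place: p(cons)+11=a, l(cons)+11=w, a(vowel)+10=k, c(cons)+11=n, e(vowel)+10=o.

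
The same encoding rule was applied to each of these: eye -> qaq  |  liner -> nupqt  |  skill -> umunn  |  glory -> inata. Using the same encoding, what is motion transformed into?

oavuap

Vowels shift forward by 12 and consonants shift forward by 2.
On motion: m(cons)+2=o, o(vowel)+12=a, t(cons)+2=v, i(vowel)+12=u, o(vowel)+12=a, n(cons)+2=p.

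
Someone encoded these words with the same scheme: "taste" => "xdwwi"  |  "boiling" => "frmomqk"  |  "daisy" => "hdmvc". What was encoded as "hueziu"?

Shifts by position in taste: pos 0: t→x (+4), pos 1: a→d (+3), pos 2: s→w (+4), pos 3: t→w (+3) — repeating every 2. The shifts repeat in a cycle of length 2: positions 0,1,… shift by +4, +3, then the pattern repeats.
Undoing it on hueziu: h−4=d, u−3=r, e−4=a, z−3=w, i−4=e, u−3=r.

drawer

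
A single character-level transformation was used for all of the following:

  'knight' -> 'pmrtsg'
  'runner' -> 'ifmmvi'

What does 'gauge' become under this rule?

Each pair mirrors across the alphabet (k↔p, n↔m, i↔r): positions sum to 25. Each letter is replaced by its mirror in the alphabet: a↔z, b↔y, c↔x, and so on (the Atbash cipher).
Applying it to gauge: g↔t, a↔z, u↔f, g↔t, e↔v.

tzftv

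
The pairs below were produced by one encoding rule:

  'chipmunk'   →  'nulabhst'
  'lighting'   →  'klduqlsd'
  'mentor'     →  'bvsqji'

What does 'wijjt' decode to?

brook

c(2)→n(13) and h(7)→u(20) fit y≡17x+5 (mod 26); the inverse of 17 mod 26 is 23. This is an affine cipher: with a=0,…,z=25, each position x becomes (17x+5) mod 26.
Reversing it on wijjt: w(22)→23·(22−5)≡1=b; i(8)→23·(8−5)≡17=r; j(9)→23·(9−5)≡14=o; j(9)→23·(9−5)≡14=o; t(19)→23·(19−5)≡10=k (all mod 26).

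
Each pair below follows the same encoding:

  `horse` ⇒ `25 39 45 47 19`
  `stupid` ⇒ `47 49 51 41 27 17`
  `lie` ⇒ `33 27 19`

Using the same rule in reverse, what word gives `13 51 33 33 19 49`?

bullet

h(#8)→25 and o(#15)→39: differences scale by 2, so n = 2·pos + 9. The formula is n = 2×(alphabet index, a=1) + 9.
Reversing it on 13 51 33 33 19 49: 13→(13−9)÷2=2=b, 51→(51−9)÷2=21=u, 33→(33−9)÷2=12=l, 33→(33−9)÷2=12=l, 19→(19−9)÷2=5=e, 49→(49−9)÷2=20=t.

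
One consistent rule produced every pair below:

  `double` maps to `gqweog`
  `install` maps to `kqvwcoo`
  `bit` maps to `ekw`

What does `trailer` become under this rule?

wuckogu

The shift depends on letter class: consonant d→g is +3, but vowel o→q is +2. The rule splits by letter class: vowels +2, consonants +3.
For trailer: t(cons)+3=w, r(cons)+3=u, a(vowel)+2=c, i(vowel)+2=k, l(cons)+3=o, e(vowel)+2=g, r(cons)+3=u.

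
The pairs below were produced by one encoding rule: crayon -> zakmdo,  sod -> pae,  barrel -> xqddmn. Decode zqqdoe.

The output letters match the input read backwards, each shifted +12: crayon reversed is noyarc. The word is reversed, then every letter is shifted forward by 12.
Reversing it on zqqdoe: shift back: z−12=n, q−12=e, q−12=e, d−12=r, o−12=c, e−12=s → neercs; then reverse → screen.

screen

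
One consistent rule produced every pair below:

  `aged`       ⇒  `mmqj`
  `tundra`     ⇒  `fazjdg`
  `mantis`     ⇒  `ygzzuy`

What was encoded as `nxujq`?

Shifts by position in aged: pos 0: a→m (+12), pos 1: g→m (+6), pos 2: e→q (+12), pos 3: d→j (+6) — repeating every 2. A repeating key of period 2 is used — shifts +12, +6 over and over.
Decoding nxujq: n−12=b, x−6=r, u−12=i, j−6=d, q−12=e.

bride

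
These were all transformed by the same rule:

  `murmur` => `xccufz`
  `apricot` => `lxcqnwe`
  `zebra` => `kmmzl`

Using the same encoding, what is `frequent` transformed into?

Shifts by position in murmur: pos 0: m→x (+11), pos 1: u→c (+8), pos 2: r→c (+11), pos 3: m→u (+8) — repeating every 2. The shifts repeat in a cycle of length 2: positions 0,1,… shift by +11, +8, then the pattern repeats.
On frequent: f+11=q, r+8=z, e+11=p, q+8=y, u+11=f, e+8=m, n+11=y, t+8=b.

qzpyfmyb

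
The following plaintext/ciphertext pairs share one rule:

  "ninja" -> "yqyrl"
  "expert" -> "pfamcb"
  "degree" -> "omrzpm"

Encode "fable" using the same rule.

The shifts repeat in a cycle of length 2: positions 0,1,… shift by +11, +8, then the pattern repeats.
Applying it to fable: f+11=q, a+8=i, b+11=m, l+8=t, e+11=p.

qimtp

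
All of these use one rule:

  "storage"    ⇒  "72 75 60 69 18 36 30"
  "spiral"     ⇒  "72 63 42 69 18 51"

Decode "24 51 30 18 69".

Each letter becomes 3×(its alphabet position, a=1..z=26) + 15.
Undoing it on 24 51 30 18 69: 24→(24−15)÷3=3=c, 51→(51−15)÷3=12=l, 30→(30−15)÷3=5=e, 18→(18−15)÷3=1=a, 69→(69−15)÷3=18=r.

clear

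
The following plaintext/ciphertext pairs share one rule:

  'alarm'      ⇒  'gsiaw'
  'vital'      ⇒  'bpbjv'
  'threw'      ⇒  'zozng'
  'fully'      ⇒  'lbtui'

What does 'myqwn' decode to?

In alarm: a→g is +6, l→s is +7, a→i is +8, r→a is +9 — the shift increases by 1 each position. The shift increases by 1 at each position, starting from +6: 6, 7, 8, ….
Undoing it on myqwn: m−6=g, y−7=r, q−8=i, w−9=n, n−10=d.

grind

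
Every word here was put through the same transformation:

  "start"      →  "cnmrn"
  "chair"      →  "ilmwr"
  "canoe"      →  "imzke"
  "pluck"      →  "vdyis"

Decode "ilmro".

This is an affine cipher: with a=0,…,z=25, each position x becomes (11x+12) mod 26.
Reversing it on ilmro: i(8)→19·(8−12)≡2=c; l(11)→19·(11−12)≡7=h; m(12)→19·(12−12)≡0=a; r(17)→19·(17−12)≡17=r; o(14)→19·(14−12)≡12=m (all mod 26).

charm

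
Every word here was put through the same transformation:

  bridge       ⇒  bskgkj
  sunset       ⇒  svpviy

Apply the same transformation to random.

In bridge: b→b is +0, r→s is +1, i→k is +2, d→g is +3 — the shift increases by 1 each position. The shift increases by 1 at each position, starting from +0: 0, 1, 2, ….
Applying it to random: r+0=r, a+1=b, n+2=p, d+3=g, o+4=s, m+5=r.

rbpgsr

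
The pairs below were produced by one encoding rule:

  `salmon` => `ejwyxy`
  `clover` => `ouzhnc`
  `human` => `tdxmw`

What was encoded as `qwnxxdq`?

enclose

A repeating key of period 3 is used — shifts +12, +9, +11 over and over.
Undoing it on qwnxxdq: q−12=e, w−9=n, n−11=c, x−12=l, x−9=o, d−11=s, q−12=e.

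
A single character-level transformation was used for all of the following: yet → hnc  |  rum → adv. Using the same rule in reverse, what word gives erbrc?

Compare letters: y→h is +9, e→n is +9, t→c is +9 — a constant shift. Each letter is shifted forward by 9 in the alphabet (a Caesar shift of +9).
Decoding erbrc: e−9=v, r−9=i, b−9=s, r−9=i, c−9=t.

visit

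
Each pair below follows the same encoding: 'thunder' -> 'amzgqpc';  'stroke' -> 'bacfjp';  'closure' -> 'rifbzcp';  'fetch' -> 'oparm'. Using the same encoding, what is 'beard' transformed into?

sptcq

This is an affine cipher: with a=0,…,z=25, each position x becomes (25x+19) mod 26.
Applying it to beard: b(1)→25·1+19≡18=s; e(4)→25·4+19≡15=p; a(0)→25·0+19≡19=t; r(17)→25·17+19≡2=c; d(3)→25·3+19≡16=q (all mod 26).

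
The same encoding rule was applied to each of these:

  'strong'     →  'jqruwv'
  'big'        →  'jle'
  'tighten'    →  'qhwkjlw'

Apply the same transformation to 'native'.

The output letters match the input read backwards, each shifted +3: strong reversed is gnorts. Read the word backwards and shift each letter +3.
Applying it to native: reverse → evitan; then shift: e+3=h, v+3=y, i+3=l, t+3=w, a+3=d, n+3=q.

hylwdq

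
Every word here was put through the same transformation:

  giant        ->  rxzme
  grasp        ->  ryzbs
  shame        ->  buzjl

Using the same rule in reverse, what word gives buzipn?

Each letter's alphabet position (a=0..z=25) is mapped through 3·x+25 mod 26 — an affine cipher.
Reversing it on buzipn: b(1)→9·(1−25)≡18=s; u(20)→9·(20−25)≡7=h; z(25)→9·(25−25)≡0=a; i(8)→9·(8−25)≡3=d; p(15)→9·(15−25)≡14=o; n(13)→9·(13−25)≡22=w (all mod 26).

shadow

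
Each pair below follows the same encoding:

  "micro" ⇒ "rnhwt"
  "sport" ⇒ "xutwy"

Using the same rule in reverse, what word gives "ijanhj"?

device

Compare letters: m→r is +5, i→n is +5, c→h is +5 — a constant shift. It's a constant shift of +5 (ROT5).
Decoding ijanhj: i−5=d, j−5=e, a−5=v, n−5=i, h−5=c, j−5=e.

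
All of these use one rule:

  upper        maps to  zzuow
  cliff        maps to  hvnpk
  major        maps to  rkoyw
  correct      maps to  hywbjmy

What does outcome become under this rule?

teymtwj

It's a Vigenère-style cipher with numeric key [5,10]: position i shifts by key[i mod 2].
On outcome: o+5=t, u+10=e, t+5=y, c+10=m, o+5=t, m+10=w, e+5=j.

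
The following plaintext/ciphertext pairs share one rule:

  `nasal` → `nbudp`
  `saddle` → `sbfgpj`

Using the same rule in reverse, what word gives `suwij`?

stuff

In nasal: n→n is +0, a→b is +1, s→u is +2, a→d is +3 — the shift increases by 1 each position. The shift increases by 1 at each position, starting from +0: 0, 1, 2, ….
Undoing it on suwij: s−0=s, u−1=t, w−2=u, i−3=f, j−4=f.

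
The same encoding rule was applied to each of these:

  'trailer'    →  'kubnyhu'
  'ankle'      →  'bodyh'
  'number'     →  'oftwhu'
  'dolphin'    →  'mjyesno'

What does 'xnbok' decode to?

t(19)→k(10) and r(17)→u(20) fit y≡21x+1 (mod 26); the inverse of 21 mod 26 is 5. Treating letters as 0–25, the rule is x ↦ 21x + 1 (mod 26).
Decoding xnbok: x(23)→5·(23−1)≡6=g; n(13)→5·(13−1)≡8=i; b(1)→5·(1−1)≡0=a; o(14)→5·(14−1)≡13=n; k(10)→5·(10−1)≡19=t (all mod 26).

giant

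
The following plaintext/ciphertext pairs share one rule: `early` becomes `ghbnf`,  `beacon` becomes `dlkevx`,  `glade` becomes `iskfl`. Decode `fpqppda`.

dignity

Shifts by position in early: pos 0: e→g (+2), pos 1: a→h (+7), pos 2: r→b (+10), pos 3: l→n (+2), pos 4: y→f (+7) — repeating every 3. The shifts repeat in a cycle of length 3: positions 0,1,… shift by +2, +7, +10, then the pattern repeats.
Decoding fpqppda: f−2=d, p−7=i, q−10=g, p−2=n, p−7=i, d−10=t, a−2=y.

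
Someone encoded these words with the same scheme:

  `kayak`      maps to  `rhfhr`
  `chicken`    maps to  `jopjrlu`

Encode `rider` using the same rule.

ypkly

Compare letters: k→r is +7, a→h is +7, y→f is +7 — a constant shift. This is a Caesar cipher with shift 7.
Applying it to rider: r+7=y, i+7=p, d+7=k, e+7=l, r+7=y.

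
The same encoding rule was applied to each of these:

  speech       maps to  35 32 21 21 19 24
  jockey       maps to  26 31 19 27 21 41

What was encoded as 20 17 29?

dam

Letters become their 1-based position plus 16 (so a→17, b→18, …).
Reversing it on 20 17 29: 20→(20−16)÷1=4=d, 17→(17−16)÷1=1=a, 29→(29−16)÷1=13=m.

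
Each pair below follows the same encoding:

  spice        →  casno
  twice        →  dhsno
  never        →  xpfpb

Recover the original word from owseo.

A repeating key of period 2 is used — shifts +10, +11 over and over.
Decoding owseo: o−10=e, w−11=l, s−10=i, e−11=t, o−10=e.

elite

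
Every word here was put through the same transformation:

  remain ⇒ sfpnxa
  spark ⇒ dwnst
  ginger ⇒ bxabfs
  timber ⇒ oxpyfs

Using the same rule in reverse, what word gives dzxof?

This is an affine cipher: with a=0,…,z=25, each position x becomes (11x+13) mod 26.
Undoing it on dzxof: d(3)→19·(3−13)≡18=s; z(25)→19·(25−13)≡20=u; x(23)→19·(23−13)≡8=i; o(14)→19·(14−13)≡19=t; f(5)→19·(5−13)≡4=e (all mod 26).

suite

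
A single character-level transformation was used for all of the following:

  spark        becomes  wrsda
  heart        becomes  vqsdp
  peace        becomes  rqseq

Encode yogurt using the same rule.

gycidp

s(18)→w(22) and p(15)→r(17) fit y≡19x+18 (mod 26); the inverse of 19 mod 26 is 11. Each letter's alphabet position (a=0..z=25) is mapped through 19·x+18 mod 26 — an affine cipher.
For yogurt: y(24)→19·24+18≡6=g; o(14)→19·14+18≡24=y; g(6)→19·6+18≡2=c; u(20)→19·20+18≡8=i; r(17)→19·17+18≡3=d; t(19)→19·19+18≡15=p (all mod 26).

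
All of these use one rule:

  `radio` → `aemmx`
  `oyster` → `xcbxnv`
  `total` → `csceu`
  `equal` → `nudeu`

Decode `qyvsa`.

Shifts by position in radio: pos 0: r→a (+9), pos 1: a→e (+4), pos 2: d→m (+9), pos 3: i→m (+4) — repeating every 2. It's a Vigenère-style cipher with numeric key [9,4]: position i shifts by key[i mod 2].
Undoing it on qyvsa: q−9=h, y−4=u, v−9=m, s−4=o, a−9=r.

humor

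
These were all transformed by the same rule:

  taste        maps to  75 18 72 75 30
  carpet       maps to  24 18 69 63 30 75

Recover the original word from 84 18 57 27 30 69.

t(#20)→75 and a(#1)→18: differences scale by 3, so n = 3·pos + 15. Each letter becomes 3×(its alphabet position, a=1..z=26) + 15.
Undoing it on 84 18 57 27 30 69: 84→(84−15)÷3=23=w, 18→(18−15)÷3=1=a, 57→(57−15)÷3=14=n, 27→(27−15)÷3=4=d, 30→(30−15)÷3=5=e, 69→(69−15)÷3=18=r.

wander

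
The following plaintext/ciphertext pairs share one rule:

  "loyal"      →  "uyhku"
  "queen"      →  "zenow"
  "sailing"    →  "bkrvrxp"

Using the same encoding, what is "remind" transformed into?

aovswn

Shifts by position in loyal: pos 0: l→u (+9), pos 1: o→y (+10), pos 2: y→h (+9), pos 3: a→k (+10) — repeating every 2. The shifts repeat in a cycle of length 2: positions 0,1,… shift by +9, +10, then the pattern repeats.
Applying it to remind: r+9=a, e+10=o, m+9=v, i+10=s, n+9=w, d+10=n.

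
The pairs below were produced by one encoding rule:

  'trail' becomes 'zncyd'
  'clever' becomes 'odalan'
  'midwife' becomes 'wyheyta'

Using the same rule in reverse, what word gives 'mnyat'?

t(19)→z(25) and r(17)→n(13) fit y≡19x+2 (mod 26); the inverse of 19 mod 26 is 11. Treating letters as 0–25, the rule is x ↦ 19x + 2 (mod 26).
Decoding mnyat: m(12)→11·(12−2)≡6=g; n(13)→11·(13−2)≡17=r; y(24)→11·(24−2)≡8=i; a(0)→11·(0−2)≡4=e; t(19)→11·(19−2)≡5=f (all mod 26).

grief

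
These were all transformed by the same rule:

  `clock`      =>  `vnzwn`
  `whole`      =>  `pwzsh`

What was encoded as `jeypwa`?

The output letters match the input read backwards, each shifted +11: clock reversed is kcolc. Two steps: reverse the string, then apply a Caesar shift of +11.
Undoing it on jeypwa: shift back: j−11=y, e−11=t, y−11=n, p−11=e, w−11=l, a−11=p → ytnelp; then reverse → plenty.

plenty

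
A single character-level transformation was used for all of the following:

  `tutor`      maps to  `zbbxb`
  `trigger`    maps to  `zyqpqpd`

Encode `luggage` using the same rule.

In tutor: t→z is +6, u→b is +7, t→b is +8, o→x is +9 — the shift increases by 1 each position. Each letter shifts forward by (position + 6), i.e. 6, 7, 8, … — the shift grows by one for each successive letter.
Applying it to luggage: l+6=r, u+7=b, g+8=o, g+9=p, a+10=k, g+11=r, e+12=q.

rbopkrq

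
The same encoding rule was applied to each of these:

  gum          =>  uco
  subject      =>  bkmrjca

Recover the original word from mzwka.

The word is reversed, then every letter is shifted forward by 8.
Undoing it on mzwka: shift back: m−8=e, z−8=r, w−8=o, k−8=c, a−8=s → erocs; then reverse → score.

score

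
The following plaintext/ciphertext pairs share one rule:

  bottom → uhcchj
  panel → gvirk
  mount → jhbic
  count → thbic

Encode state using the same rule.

Each letter's alphabet position (a=0..z=25) is mapped through 25·x+21 mod 26 — an affine cipher.
Applying it to state: s(18)→25·18+21≡3=d; t(19)→25·19+21≡2=c; a(0)→25·0+21≡21=v; t(19)→25·19+21≡2=c; e(4)→25·4+21≡17=r (all mod 26).

dcvcr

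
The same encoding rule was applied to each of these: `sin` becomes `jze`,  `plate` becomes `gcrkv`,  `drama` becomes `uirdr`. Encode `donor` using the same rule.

ufefi

Each letter is shifted forward by 17 in the alphabet (a Caesar shift of +17).
On donor: d+17=u, o+17=f, n+17=e, o+17=f, r+17=i.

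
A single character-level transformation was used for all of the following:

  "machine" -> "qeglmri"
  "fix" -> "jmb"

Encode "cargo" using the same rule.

It's a constant shift of +4 (ROT4).
Applying it to cargo: c+4=g, a+4=e, r+4=v, g+4=k, o+4=s.

gevks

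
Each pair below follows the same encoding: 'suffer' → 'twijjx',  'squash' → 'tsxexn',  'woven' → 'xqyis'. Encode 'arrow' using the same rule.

btusb

In suffer: s→t is +1, u→w is +2, f→i is +3, f→j is +4 — the shift increases by 1 each position. The shift increases by 1 at each position, starting from +1: 1, 2, 3, ….
On arrow: a+1=b, r+2=t, r+3=u, o+4=s, w+5=b.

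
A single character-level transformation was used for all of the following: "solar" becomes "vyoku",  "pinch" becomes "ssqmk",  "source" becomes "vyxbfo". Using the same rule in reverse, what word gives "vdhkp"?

steam

Shifts by position in solar: pos 0: s→v (+3), pos 1: o→y (+10), pos 2: l→o (+3), pos 3: a→k (+10) — repeating every 2. The shifts repeat in a cycle of length 2: positions 0,1,… shift by +3, +10, then the pattern repeats.
Reversing it on vdhkp: v−3=s, d−10=t, h−3=e, k−10=a, p−3=m.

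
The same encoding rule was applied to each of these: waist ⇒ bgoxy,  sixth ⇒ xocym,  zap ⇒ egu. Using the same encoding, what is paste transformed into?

The shift depends on letter class: consonant w→b is +5, but vowel a→g is +6. Vowels shift forward by 6 and consonants shift forward by 5.
Applying it to paste: p(cons)+5=u, a(vowel)+6=g, s(cons)+5=x, t(cons)+5=y, e(vowel)+6=k.

ugxyk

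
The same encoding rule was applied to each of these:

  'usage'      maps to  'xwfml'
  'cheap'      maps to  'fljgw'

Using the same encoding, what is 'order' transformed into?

In usage: u→x is +3, s→w is +4, a→f is +5, g→m is +6 — the shift increases by 1 each position. Each letter shifts forward by (position + 3), i.e. 3, 4, 5, … — the shift grows by one for each successive letter.
Applying it to order: o+3=r, r+4=v, d+5=i, e+6=k, r+7=y.

rviky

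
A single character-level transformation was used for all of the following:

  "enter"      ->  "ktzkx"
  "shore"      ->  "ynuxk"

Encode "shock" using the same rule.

ynuiq

Every letter moves 6 places later in the alphabet, wrapping around z→a.
Applying it to shock: s+6=y, h+6=n, o+6=u, c+6=i, k+6=q.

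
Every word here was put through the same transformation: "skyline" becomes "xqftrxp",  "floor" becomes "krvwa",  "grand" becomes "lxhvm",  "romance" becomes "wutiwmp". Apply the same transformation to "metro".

The shift increases by 1 at each position, starting from +5: 5, 6, 7, ….
On metro: m+5=r, e+6=k, t+7=a, r+8=z, o+9=x.

rkazx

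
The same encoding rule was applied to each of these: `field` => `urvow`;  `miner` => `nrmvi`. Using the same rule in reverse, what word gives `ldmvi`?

Each pair mirrors across the alphabet (f↔u, i↔r, e↔v): positions sum to 25. This is the alphabet-reversal cipher (Atbash): a becomes z, b becomes y, etc.
Undoing it on ldmvi: l↔o, d↔w, m↔n, v↔e, i↔r.

owner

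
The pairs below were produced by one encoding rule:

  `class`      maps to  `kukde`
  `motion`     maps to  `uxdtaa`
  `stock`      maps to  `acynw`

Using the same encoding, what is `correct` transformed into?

In class: c→k is +8, l→u is +9, a→k is +10, s→d is +11 — the shift increases by 1 each position. The shift increases by 1 at each position, starting from +8: 8, 9, 10, ….
For correct: c+8=k, o+9=x, r+10=b, r+11=c, e+12=q, c+13=p, t+14=h.

kxbcqph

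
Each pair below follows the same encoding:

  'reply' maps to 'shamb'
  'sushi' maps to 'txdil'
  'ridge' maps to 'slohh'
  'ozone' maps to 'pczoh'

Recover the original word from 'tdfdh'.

Shifts by position in reply: pos 0: r→s (+1), pos 1: e→h (+3), pos 2: p→a (+11), pos 3: l→m (+1), pos 4: y→b (+3) — repeating every 3. A repeating key of period 3 is used — shifts +1, +3, +11 over and over.
Reversing it on tdfdh: t−1=s, d−3=a, f−11=u, d−1=c, h−3=e.

sauce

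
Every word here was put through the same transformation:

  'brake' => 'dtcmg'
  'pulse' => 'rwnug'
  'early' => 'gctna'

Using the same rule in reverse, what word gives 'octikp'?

Compare letters: b→d is +2, r→t is +2, a→c is +2 — a constant shift. It's a constant shift of +2 (ROT2).
Reversing it on octikp: o−2=m, c−2=a, t−2=r, i−2=g, k−2=i, p−2=n.

margin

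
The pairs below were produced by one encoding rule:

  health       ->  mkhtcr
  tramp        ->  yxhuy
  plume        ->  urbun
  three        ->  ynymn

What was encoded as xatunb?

summer

The shift increases by 1 at each position, starting from +5: 5, 6, 7, ….
Reversing it on xatunb: x−5=s, a−6=u, t−7=m, u−8=m, n−9=e, b−10=r.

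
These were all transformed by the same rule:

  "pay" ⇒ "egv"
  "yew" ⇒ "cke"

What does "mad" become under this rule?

jgs

The output letters match the input read backwards, each shifted +6: pay reversed is yap. The word is reversed, then every letter is shifted forward by 6.
Applying it to mad: reverse → dam; then shift: d+6=j, a+6=g, m+6=s.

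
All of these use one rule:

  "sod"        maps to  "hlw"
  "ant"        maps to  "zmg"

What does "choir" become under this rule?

Each letter is replaced by its mirror in the alphabet: a↔z, b↔y, c↔x, and so on (the Atbash cipher).
Applying it to choir: c↔x, h↔s, o↔l, i↔r, r↔i.

xslri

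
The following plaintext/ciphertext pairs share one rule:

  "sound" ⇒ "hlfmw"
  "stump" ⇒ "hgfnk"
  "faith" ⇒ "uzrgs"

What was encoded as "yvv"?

Each pair mirrors across the alphabet (s↔h, o↔l, u↔f): positions sum to 25. This is the alphabet-reversal cipher (Atbash): a becomes z, b becomes y, etc.
Reversing it on yvv: y↔b, v↔e, v↔e.

bee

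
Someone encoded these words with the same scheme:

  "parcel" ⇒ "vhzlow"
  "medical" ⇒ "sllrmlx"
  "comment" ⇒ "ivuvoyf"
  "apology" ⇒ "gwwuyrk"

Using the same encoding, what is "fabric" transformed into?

lhjasn

In parcel: p→v is +6, a→h is +7, r→z is +8, c→l is +9 — the shift increases by 1 each position. Letter i (0-indexed) is shifted by i+6, so successive shifts are 6, 7, 8, ….
For fabric: f+6=l, a+7=h, b+8=j, r+9=a, i+10=s, c+11=n.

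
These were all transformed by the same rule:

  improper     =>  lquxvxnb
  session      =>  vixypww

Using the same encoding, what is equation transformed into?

huzgaqxx

The shift increases by 1 at each position, starting from +3: 3, 4, 5, ….
On equation: e+3=h, q+4=u, u+5=z, a+6=g, t+7=a, i+8=q, o+9=x, n+10=x.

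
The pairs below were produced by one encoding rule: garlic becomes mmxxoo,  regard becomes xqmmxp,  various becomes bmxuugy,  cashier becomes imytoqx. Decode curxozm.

The shifts repeat in a cycle of length 2: positions 0,1,… shift by +6, +12, then the pattern repeats.
Undoing it on curxozm: c−6=w, u−12=i, r−6=l, x−12=l, o−6=i, z−12=n, m−6=g.

willing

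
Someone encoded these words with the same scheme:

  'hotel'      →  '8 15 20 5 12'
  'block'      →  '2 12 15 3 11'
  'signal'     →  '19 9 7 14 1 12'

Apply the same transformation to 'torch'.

h is letter #8 and maps to 8: an offset of 0. Each letter is replaced by its alphabet position (a=1, b=2, …, z=26).
Applying it to torch: t=20→20, o=15→15, r=18→18, c=3→3, h=8→8.

20 15 18 3 8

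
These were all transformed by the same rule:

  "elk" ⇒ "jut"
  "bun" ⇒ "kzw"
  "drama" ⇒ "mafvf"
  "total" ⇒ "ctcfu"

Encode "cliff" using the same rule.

lunoo

Two shifts are in play — +5 for a/e/i/o/u, +9 for every other letter.
On cliff: c(cons)+9=l, l(cons)+9=u, i(vowel)+5=n, f(cons)+9=o, f(cons)+9=o.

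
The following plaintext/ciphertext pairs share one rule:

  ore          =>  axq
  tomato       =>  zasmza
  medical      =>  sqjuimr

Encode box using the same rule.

The shift depends on letter class: consonant r→x is +6, but vowel o→a is +12. Vowels shift forward by 12 and consonants shift forward by 6.
Applying it to box: b(cons)+6=h, o(vowel)+12=a, x(cons)+6=d.

had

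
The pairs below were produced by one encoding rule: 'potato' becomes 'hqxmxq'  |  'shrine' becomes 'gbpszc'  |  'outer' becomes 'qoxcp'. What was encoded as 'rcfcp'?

lever

p(15)→h(7) and o(14)→q(16) fit y≡17x+12 (mod 26); the inverse of 17 mod 26 is 23. Each letter's alphabet position (a=0..z=25) is mapped through 17·x+12 mod 26 — an affine cipher.
Decoding rcfcp: r(17)→23·(17−12)≡11=l; c(2)→23·(2−12)≡4=e; f(5)→23·(5−12)≡21=v; c(2)→23·(2−12)≡4=e; p(15)→23·(15−12)≡17=r (all mod 26).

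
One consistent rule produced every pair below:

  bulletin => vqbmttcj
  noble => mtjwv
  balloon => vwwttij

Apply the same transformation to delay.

gitml

Two steps: reverse the string, then apply a Caesar shift of +8.
Applying it to delay: reverse → yaled; then shift: y+8=g, a+8=i, l+8=t, e+8=m, d+8=l.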